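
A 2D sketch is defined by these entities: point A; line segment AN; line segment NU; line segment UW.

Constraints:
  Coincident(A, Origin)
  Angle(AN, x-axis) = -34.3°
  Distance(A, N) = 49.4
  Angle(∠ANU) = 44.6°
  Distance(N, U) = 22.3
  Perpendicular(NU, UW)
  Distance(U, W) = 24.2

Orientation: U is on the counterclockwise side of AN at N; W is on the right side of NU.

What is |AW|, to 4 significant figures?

60.28

∠ANU = 44.6°, so NU runs at -34.3° + (180° − 44.6°) = 101.1° from the x-axis; with |NU| = 22.3, U = N + 22.3·(cos 101.1°, sin 101.1°) = (36.52, -5.955). NU ⟂ UW; with |UW| = 24.2 on the right of NU, W = U + 24.2·(0.9813, 0.1925) = (60.26, -1.296). Then |AW| = |W − A| = 60.28.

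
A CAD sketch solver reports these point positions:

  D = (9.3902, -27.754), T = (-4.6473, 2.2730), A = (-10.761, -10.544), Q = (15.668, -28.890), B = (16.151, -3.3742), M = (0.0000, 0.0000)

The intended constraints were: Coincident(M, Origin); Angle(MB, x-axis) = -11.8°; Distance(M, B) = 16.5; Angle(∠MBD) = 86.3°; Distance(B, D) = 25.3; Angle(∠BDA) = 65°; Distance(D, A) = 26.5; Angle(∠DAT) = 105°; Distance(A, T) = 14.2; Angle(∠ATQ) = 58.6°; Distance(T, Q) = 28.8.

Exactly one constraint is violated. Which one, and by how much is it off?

Distance(T, Q) = 28.8 — off by 8.40.

M = (0.00, 0.00) ✓; MB at -11.80° ✓; |MB| = 16.50 ✓; ∠MBD = 86.30° ✓; |BD| = 25.30 ✓; ∠BDA = 65.00° ✓; |DA| = 26.50 ✓; ∠DAT = 105.0° ✓; |AT| = 14.20 ✓; ∠ATQ = 58.60° ✓; |TQ| = 37.20 ✗.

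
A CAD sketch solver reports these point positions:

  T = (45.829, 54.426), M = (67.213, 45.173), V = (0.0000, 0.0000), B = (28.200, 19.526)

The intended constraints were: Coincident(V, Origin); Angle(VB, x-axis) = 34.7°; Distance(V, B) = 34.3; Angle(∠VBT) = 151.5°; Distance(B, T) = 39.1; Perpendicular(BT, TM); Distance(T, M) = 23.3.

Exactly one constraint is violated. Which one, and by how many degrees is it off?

Perpendicular(BT, TM) — off by 3.40°.

V = (0.00, 0.00) ✓; VB at 34.70° ✓; |VB| = 34.30 ✓; ∠VBT = 151.5° ✓; |BT| = 39.10 ✓; ∠(BT, TM) = 86.60° ✗; |TM| = 23.30 ✓.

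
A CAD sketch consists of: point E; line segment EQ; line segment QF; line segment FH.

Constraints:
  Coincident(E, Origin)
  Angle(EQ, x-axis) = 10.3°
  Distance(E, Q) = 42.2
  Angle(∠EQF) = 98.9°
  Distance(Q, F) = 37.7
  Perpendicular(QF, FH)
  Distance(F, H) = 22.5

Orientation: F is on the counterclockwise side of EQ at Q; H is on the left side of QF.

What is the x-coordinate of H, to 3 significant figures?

18.1

∠EQF = 98.9°, so QF runs at 10.3° + (180° − 98.9°) = 91.4° from the x-axis; with |QF| = 37.7, F = Q + 37.7·(cos 91.4°, sin 91.4°) = (40.6, 45.2). QF ⟂ FH; with |FH| = 22.5 on the left of QF, H = F + 22.5·(-1.00, -0.0244) = (18.1, 44.7). So H.x = 18.1.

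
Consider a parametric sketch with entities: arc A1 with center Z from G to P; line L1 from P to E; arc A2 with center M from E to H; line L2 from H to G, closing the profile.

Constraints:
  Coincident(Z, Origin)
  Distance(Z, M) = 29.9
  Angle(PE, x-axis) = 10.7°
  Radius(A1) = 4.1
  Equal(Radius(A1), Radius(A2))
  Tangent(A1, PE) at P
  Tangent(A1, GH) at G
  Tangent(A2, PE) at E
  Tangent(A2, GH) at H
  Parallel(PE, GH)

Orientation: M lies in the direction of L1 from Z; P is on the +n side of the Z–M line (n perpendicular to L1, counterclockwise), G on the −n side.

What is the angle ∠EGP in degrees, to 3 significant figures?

74.7°

The slot axis is L1's direction at 10.7°, so u = (cos 10.7°, sin 10.7°) = (0.983, 0.186) and n = (−sin 10.7°, cos 10.7°) = (-0.186, 0.983). Z is at the origin and M lies 29.9 along u from Z, so M = 29.9·u = (29.4, 5.55). Tangency of A1 to both parallel lines with radius 4.1 puts P and G at Z ± 4.1·n: P = (-0.761, 4.03), G = (0.761, -4.03). Equal radii place E and H the same way about M: E = M + 4.1·n = (28.6, 9.58), H = M − 4.1·n = (30.1, 1.52). Then cos ∠EGP = GE·GP / (|GE||GP|), giving 74.7°.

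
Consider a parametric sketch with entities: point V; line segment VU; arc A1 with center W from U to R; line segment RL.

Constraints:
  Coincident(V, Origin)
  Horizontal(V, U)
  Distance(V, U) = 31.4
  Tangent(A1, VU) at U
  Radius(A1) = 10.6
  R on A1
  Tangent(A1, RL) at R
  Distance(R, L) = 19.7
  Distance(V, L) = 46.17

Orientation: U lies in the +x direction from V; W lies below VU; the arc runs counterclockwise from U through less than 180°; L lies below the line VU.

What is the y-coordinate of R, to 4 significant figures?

-16.01

Checks: |WU| = 10.60 ✓; |WR| = 10.60 ✓; ∠(WR, RL) = 90.00° ✓; |RL| = 19.70 ✓; |VL| = 46.17 ✓.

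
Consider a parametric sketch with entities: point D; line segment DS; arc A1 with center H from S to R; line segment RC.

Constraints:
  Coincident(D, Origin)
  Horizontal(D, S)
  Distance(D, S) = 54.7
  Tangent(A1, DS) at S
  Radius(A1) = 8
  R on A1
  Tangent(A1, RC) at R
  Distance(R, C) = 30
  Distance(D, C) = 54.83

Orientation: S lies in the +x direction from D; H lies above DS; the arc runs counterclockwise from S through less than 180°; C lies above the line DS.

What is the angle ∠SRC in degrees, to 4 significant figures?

114.8°

Checks: D = (0.00, 0.00) ✓; |HS| = 8.000 ✓; |HR| = 8.000 ✓; ∠(HR, RC) = 90.00° ✓; |RC| = 30.00 ✓; |DC| = 54.83 ✓.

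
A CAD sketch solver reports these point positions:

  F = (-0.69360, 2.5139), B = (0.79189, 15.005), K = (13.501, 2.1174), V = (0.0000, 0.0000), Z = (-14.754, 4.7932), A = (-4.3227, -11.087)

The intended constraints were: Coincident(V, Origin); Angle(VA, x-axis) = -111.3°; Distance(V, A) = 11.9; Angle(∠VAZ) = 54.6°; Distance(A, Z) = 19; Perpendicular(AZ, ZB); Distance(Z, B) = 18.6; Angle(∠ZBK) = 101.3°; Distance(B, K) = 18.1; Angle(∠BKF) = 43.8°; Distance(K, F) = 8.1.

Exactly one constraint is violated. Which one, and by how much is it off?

Distance(K, F) = 8.1 — off by 6.10.

V = (0.00, 0.00) ✓; VA at -111.3° ✓; |VA| = 11.90 ✓; ∠VAZ = 54.60° ✓; |AZ| = 19.00 ✓; ∠(AZ, ZB) = 90.00° ✓; |ZB| = 18.60 ✓; ∠ZBK = 101.3° ✓; |BK| = 18.10 ✓; ∠BKF = 43.80° ✓; |KF| = 14.20 ✗.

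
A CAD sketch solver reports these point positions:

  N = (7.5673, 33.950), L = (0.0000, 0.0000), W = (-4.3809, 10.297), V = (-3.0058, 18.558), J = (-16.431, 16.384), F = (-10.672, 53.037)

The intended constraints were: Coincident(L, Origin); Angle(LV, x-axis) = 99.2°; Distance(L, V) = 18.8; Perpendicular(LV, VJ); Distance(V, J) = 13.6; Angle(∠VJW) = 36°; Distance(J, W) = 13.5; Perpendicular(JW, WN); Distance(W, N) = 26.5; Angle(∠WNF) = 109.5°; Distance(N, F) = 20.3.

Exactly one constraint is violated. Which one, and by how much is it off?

Distance(N, F) = 20.3 — off by 6.10.

L = (0.00, 0.00) ✓; LV at 99.20° ✓; |LV| = 18.80 ✓; ∠(LV, VJ) = 90.00° ✓; |VJ| = 13.60 ✓; ∠VJW = 36.00° ✓; |JW| = 13.50 ✓; ∠(JW, WN) = 90.00° ✓; |WN| = 26.50 ✓; ∠WNF = 109.5° ✓; |NF| = 26.40 ✗.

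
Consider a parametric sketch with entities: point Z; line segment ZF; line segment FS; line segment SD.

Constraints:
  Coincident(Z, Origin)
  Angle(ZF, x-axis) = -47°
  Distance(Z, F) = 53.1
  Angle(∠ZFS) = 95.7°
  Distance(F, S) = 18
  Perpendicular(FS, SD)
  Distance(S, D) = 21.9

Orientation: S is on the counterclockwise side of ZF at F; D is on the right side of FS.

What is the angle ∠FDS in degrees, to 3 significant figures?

39.4°

Z is at the origin; ZF runs at -47.0° with length 53.1, so F = 53.1·(cos -47.0°, sin -47.0°) = (36.2, -38.8). ∠ZFS = 95.7°, so FS runs at -47.0° + (180° − 95.7°) = 37.3° from the x-axis; with |FS| = 18.0, S = F + 18.0·(cos 37.3°, sin 37.3°) = (50.5, -27.9). FS ⟂ SD; with |SD| = 21.9 on the right of FS, D = S + 21.9·(0.606, -0.795) = (63.8, -45.3). Then cos ∠FDS = DF·DS / (|DF||DS|), giving 39.4°.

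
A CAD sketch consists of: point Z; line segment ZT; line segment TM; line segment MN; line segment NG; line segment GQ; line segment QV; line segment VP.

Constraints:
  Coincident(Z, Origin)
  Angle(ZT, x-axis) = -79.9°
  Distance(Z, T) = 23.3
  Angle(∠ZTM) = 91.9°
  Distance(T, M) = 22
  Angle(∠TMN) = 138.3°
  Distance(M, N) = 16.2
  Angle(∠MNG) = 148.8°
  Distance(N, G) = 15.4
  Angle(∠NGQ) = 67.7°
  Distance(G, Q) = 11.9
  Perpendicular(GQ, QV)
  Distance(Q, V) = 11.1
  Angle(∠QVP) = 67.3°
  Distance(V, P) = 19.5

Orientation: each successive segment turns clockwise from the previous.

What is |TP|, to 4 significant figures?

50.32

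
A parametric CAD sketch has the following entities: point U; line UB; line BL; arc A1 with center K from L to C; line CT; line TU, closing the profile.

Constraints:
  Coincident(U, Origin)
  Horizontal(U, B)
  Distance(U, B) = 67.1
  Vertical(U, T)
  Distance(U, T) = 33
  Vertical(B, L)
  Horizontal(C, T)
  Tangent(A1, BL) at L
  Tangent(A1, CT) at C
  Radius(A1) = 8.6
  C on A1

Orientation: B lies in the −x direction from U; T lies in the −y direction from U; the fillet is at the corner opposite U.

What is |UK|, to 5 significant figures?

63.385

U is at the origin; U and B share the same y with |UB| = 67.1 and B on the −x side, so B = (-67.100, 0.0000). U and T share the same x with |UT| = 33.0 and T on the −y side, so T = (0.0000, -33.000). The virtual corner opposite U is at (-67.100, -33.000). Tangency of A1 to BL means the radius KL is perpendicular to BL and A1 meets CT tangentially, so KC is at right angles to CT, with radius 8.6, so the center K sits 8.6 in from both sides at K = (-58.500, -24.400). Then |UK| = |K − U| = 63.385.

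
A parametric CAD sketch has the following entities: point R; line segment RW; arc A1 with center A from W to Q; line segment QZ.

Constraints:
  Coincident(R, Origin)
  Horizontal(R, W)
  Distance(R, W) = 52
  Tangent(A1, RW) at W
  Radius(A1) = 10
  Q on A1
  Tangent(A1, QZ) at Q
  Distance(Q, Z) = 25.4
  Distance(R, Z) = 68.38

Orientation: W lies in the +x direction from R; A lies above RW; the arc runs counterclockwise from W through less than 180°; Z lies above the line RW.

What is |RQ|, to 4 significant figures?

62.95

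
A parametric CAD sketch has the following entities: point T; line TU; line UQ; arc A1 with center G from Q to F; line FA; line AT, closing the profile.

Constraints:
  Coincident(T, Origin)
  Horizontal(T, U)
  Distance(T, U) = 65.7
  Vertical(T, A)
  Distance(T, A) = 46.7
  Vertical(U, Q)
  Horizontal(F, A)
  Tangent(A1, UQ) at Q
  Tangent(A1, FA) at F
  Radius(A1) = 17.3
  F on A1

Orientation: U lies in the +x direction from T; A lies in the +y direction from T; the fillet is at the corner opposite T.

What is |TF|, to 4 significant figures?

67.26

T is at the origin; T and U share the same y with |TU| = 65.7 and U on the +x side, so U = (65.70, 0.000). T and A share the same x with |TA| = 46.7 and A on the +y side, so A = (0.000, 46.70). The virtual corner opposite T is at (65.70, 46.70). Tangency of A1 to UQ means the radius GQ is perpendicular to UQ and A1 meets FA tangentially, so GF is at right angles to FA, with radius 17.3, so the center G sits 17.3 in from both sides at G = (48.40, 29.40). That places the tangent points at Q = (65.70, 29.40) on UQ and F = (48.40, 46.70) on FA. Then |TF| = |F − T| = 67.26.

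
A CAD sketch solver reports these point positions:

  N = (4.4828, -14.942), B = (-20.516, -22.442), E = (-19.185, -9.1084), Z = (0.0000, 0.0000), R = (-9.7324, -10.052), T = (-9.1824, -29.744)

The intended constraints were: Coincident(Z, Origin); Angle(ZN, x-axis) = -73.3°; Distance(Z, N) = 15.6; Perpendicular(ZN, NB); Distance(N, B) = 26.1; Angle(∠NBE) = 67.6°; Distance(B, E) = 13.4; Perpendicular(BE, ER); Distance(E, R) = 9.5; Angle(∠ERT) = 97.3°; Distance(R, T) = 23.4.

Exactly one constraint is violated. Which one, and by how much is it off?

Distance(R, T) = 23.4 — off by 3.70.

Z = (0.00, 0.00) ✓; ZN at -73.30° ✓; |ZN| = 15.60 ✓; ∠(ZN, NB) = 90.00° ✓; |NB| = 26.10 ✓; ∠NBE = 67.60° ✓; |BE| = 13.40 ✓; ∠(BE, ER) = 90.00° ✓; |ER| = 9.500 ✓; ∠ERT = 97.30° ✓; |RT| = 19.70 ✗.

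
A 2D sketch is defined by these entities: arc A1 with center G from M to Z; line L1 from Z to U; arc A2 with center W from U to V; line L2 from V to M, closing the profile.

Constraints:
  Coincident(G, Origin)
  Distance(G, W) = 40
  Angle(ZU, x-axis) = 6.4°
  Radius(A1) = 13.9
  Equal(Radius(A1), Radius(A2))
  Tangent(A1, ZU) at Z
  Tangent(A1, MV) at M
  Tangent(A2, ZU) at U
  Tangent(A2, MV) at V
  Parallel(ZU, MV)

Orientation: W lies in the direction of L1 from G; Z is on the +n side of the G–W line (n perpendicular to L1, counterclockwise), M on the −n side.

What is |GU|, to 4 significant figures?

42.35

Tangency of A1 to both parallel lines with radius 13.9 puts Z and M at G ± 13.9·n: Z = (-1.549, 13.81), M = (1.549, -13.81). Equal radii place U and V the same way about W: U = W + 13.9·n = (38.20, 18.27), V = W − 13.9·n = (41.30, -9.355). Then |GU| = |U − G| = 42.35.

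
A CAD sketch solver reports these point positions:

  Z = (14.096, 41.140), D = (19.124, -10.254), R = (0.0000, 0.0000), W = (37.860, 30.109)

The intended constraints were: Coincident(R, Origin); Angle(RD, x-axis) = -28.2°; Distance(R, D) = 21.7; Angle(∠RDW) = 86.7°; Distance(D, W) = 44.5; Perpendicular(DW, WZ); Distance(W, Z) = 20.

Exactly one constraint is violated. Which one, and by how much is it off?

Distance(W, Z) = 20 — off by 6.20.

R = (0.00, 0.00) ✓; RD at -28.20° ✓; |RD| = 21.70 ✓; ∠RDW = 86.70° ✓; |DW| = 44.50 ✓; ∠(DW, WZ) = 90.00° ✓; |WZ| = 26.20 ✗.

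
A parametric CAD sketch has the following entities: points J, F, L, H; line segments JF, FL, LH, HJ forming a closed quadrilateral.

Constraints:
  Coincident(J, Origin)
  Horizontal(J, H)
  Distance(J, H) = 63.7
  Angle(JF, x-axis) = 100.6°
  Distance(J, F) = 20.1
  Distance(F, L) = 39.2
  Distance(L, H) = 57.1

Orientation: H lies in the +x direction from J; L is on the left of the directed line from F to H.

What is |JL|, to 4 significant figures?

51.64

J is at the origin; JH is horizontal with |JH| = 63.7 and H in +x, so H = (63.7, 0). JF runs at 100.6° with |JF| = 20.1, so F = (-3.697, 19.76). L is determined by |FL| = 39.2 and |LH| = 57.1 together: it lies at the intersection of circle(F, 39.2) and circle(H, 57.1). With |FH| = 70.23, the foot of the radical line on FH is 22.85 from F and the perpendicular offset is √(39.2² − 22.85²) = 31.86. Taking the left-of-FH solution: L = (27.19, 43.90).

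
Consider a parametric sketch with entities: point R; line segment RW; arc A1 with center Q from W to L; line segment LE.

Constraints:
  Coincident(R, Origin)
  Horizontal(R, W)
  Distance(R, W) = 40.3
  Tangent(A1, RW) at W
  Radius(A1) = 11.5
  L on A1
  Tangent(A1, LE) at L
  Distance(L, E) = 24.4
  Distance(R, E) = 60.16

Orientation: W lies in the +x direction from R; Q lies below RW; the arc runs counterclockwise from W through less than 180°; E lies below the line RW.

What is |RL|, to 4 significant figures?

36.62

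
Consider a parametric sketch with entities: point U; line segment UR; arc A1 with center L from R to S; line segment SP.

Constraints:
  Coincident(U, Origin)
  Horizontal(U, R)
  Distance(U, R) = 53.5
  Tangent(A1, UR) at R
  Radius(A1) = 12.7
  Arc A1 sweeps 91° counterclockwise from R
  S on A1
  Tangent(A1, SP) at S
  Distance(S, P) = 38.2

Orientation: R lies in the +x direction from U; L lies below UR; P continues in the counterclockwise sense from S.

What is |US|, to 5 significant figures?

42.799

U is at the origin; U and R share the same y with |UR| = 53.5 and R on the +x side, so R = (53.500, 0.0000). Tangency of A1 to UR means the radius LR is perpendicular to UR, so L = R + (0, -12.7) = (53.500, -12.700). On A1, R sits at bearing 90° from L; a 91° counterclockwise sweep puts S at bearing 181°, so S = L + 12.7·(cos 181°, sin 181°) = (40.802, -12.922). Then |US| = |S − U| = 42.799.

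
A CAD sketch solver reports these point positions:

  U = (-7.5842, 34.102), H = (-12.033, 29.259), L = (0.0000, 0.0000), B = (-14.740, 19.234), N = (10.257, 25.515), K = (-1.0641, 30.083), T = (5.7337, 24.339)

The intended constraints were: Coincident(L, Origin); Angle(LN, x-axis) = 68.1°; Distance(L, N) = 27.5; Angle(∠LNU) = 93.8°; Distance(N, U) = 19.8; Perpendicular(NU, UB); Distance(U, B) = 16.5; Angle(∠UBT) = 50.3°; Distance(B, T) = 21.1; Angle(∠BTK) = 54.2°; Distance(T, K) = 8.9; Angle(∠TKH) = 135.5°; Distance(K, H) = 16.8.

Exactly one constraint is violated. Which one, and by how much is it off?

Distance(K, H) = 16.8 — off by 5.80.

L = (0.00, 0.00) ✓; LN at 68.10° ✓; |LN| = 27.50 ✓; ∠LNU = 93.80° ✓; |NU| = 19.80 ✓; ∠(NU, UB) = 90.00° ✓; |UB| = 16.50 ✓; ∠UBT = 50.30° ✓; |BT| = 21.10 ✓; ∠BTK = 54.20° ✓; |TK| = 8.900 ✓; ∠TKH = 135.5° ✓; |KH| = 11.00 ✗.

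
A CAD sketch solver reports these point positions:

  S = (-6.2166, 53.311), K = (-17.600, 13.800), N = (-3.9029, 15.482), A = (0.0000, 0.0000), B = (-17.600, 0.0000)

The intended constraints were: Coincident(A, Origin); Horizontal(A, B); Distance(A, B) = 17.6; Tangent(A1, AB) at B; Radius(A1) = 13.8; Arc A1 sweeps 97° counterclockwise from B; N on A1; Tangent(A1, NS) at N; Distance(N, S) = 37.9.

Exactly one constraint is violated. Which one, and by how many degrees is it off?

Tangent(A1, NS) at N — off by 3.50°.

A = (0.00, 0.00) ✓; A.y = 0.00, B.y = 0.00 ✓; |AB| = 17.60 ✓; ∠(KB, BA) = 90.00° ✓; |KB| = 13.80 ✓; bearing(K→N) − bearing(K→B) = 97.00° ✓; |KN| = 13.80 ✓; ∠(KN, NS) = 93.50° ✗; |NS| = 37.90 ✓.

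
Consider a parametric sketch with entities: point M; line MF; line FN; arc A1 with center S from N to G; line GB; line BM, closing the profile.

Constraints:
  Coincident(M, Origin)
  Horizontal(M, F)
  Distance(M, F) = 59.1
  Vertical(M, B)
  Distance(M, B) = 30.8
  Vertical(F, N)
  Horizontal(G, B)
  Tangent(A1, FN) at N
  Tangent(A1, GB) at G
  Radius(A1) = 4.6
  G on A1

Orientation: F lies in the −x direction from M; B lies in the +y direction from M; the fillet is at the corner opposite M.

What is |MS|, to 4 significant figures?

60.47

M is at the origin; MF is horizontal with |MF| = 59.1 and F on the −x side, so F = (-59.10, 0.000). MB is vertical with |MB| = 30.8 and B on the +y side, so B = (0.000, 30.80). The virtual corner opposite M is at (-59.10, 30.80). Since A1 is tangent to FN there, SN ⟂ FN and A1 meets GB tangentially, so SG is at right angles to GB, with radius 4.6, so the center S sits 4.6 in from both sides at S = (-54.50, 26.20). Then |MS| = |S − M| = 60.47.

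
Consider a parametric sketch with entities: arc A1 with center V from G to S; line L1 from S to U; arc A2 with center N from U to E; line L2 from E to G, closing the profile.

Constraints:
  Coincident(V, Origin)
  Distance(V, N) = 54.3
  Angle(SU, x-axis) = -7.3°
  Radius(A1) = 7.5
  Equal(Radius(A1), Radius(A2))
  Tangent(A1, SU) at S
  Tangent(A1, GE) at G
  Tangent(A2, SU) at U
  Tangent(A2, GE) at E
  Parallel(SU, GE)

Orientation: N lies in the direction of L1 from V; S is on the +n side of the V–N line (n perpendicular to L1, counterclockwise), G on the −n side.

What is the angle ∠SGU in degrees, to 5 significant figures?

74.558°

The slot axis is L1's direction at -7.3°, so u = (cos -7.3°, sin -7.3°) = (0.99189, -0.12706) and n = (−sin -7.3°, cos -7.3°) = (0.12706, 0.99189). V is at the origin and N lies 54.3 along u from V, so N = 54.3·u = (53.860, -6.8996). Tangency of A1 to both parallel lines with radius 7.5 puts S and G at V ± 7.5·n: S = (0.95298, 7.4392), G = (-0.95298, -7.4392). Equal radii place U and E the same way about N: U = N + 7.5·n = (54.813, 0.53960), E = N − 7.5·n = (52.907, -14.339). Then cos ∠SGU = GS·GU / (|GS||GU|), giving 74.558°.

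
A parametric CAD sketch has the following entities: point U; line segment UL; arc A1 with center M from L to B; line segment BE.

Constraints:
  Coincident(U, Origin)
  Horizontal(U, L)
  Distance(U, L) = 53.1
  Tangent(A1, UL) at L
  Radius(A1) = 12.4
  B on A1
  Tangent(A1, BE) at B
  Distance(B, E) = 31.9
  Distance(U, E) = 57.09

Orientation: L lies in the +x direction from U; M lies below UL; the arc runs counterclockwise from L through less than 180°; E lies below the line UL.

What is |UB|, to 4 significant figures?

42.27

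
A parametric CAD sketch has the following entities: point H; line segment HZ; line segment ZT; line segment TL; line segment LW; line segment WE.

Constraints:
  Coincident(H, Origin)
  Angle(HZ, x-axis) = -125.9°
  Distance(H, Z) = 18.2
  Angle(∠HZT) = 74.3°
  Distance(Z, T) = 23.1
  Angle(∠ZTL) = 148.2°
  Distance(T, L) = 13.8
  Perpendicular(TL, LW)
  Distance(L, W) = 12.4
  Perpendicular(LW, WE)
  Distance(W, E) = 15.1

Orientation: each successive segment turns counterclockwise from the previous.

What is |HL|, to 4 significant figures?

31.61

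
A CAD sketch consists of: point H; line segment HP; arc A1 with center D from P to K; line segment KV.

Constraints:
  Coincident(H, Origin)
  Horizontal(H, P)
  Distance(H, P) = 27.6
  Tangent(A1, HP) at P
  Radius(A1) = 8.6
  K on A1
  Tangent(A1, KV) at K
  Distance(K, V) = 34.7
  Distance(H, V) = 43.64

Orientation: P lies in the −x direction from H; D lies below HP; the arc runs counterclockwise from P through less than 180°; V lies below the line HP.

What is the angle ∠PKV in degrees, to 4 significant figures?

116.5°

H is at the origin; H and P share the same y with |HP| = 27.6 and P on the −x side, so P = (-27.60, 0.000). A1 meets HP tangentially, so DP is at right angles to HP, so D = P + (0, -8.6) = (-27.60, -8.600). Since DK ⟂ KV (tangency), |DV| = √(8.6² + 34.7²) = 35.75 regardless of where K sits on A1. So V lies on both circle(H, 43.64) and circle(D, 35.75); the below-HP intersection is V = (-13.56, -41.48). K is the foot of the tangent from V: K = (-34.46, -13.78).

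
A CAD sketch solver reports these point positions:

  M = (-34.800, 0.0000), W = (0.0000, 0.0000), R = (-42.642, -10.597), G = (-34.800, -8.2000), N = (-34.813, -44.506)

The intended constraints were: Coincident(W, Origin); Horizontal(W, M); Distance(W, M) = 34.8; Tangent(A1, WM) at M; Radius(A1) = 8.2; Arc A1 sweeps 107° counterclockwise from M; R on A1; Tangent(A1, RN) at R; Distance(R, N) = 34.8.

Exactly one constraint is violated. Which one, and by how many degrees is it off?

Tangent(A1, RN) at R — off by 4.00°.

W = (0.00, 0.00) ✓; W.y = 0.00, M.y = 0.00 ✓; |WM| = 34.80 ✓; ∠(GM, MW) = 90.00° ✓; |GM| = 8.200 ✓; bearing(G→R) − bearing(G→M) = 107.0° ✓; |GR| = 8.200 ✓; ∠(GR, RN) = 94.00° ✗; |RN| = 34.80 ✓.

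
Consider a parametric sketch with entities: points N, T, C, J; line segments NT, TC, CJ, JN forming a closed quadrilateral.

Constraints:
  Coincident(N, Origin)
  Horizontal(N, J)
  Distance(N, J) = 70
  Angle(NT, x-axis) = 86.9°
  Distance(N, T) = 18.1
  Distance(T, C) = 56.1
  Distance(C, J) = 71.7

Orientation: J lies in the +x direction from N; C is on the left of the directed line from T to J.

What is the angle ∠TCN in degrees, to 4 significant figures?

8.177°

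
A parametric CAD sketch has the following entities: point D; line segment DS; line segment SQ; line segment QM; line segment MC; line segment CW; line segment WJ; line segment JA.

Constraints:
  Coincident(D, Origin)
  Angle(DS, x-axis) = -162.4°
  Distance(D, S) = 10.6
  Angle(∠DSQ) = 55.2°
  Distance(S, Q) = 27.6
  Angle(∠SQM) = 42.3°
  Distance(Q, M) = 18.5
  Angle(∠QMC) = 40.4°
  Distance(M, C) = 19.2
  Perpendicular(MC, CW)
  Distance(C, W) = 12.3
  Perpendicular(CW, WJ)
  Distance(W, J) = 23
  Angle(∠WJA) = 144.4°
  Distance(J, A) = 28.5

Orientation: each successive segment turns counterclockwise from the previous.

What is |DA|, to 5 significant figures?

29.957

D is at the origin; DS runs at -162.4° with length 10.6, so S = (-10.104, -3.2051). ∠DSQ = 55.2° gives SQ at -37.600° from the x-axis; with |SQ| = 27.6, Q = (11.763, -20.045). ∠SQM = 42.3° gives QM at 100.10° from the x-axis; with |QM| = 18.5, M = (8.5191, -1.8318). ∠QMC = 40.4° gives MC at -120.30° from the x-axis; with |MC| = 19.2, C = (-1.1678, -18.409). The perpendicularity gives CW at right angles to MC, so CW runs at -30.300°; with |CW| = 12.3, W = (9.4519, -24.615). The perpendicularity gives WJ at right angles to CW, so WJ runs at 59.700°; with |WJ| = 23.0, J = (21.056, -4.7566). ∠WJA = 144.4° gives JA at 95.300° from the x-axis; with |JA| = 28.5, A = (18.423, 23.622). Then |DA| = |A − D| = 29.957.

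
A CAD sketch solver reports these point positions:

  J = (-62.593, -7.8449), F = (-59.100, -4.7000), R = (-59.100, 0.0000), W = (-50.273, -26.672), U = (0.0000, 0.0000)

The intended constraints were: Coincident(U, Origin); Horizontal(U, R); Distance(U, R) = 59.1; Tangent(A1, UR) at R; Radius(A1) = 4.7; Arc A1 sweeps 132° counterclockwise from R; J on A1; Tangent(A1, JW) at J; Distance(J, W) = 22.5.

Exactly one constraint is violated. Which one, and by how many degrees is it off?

Tangent(A1, JW) at J — off by 8.80°.

U = (0.00, 0.00) ✓; U.y = 0.00, R.y = 0.00 ✓; |UR| = 59.10 ✓; ∠(FR, RU) = 90.00° ✓; |FR| = 4.700 ✓; bearing(F→J) − bearing(F→R) = 132.0° ✓; |FJ| = 4.700 ✓; ∠(FJ, JW) = 98.80° ✗; |JW| = 22.50 ✓.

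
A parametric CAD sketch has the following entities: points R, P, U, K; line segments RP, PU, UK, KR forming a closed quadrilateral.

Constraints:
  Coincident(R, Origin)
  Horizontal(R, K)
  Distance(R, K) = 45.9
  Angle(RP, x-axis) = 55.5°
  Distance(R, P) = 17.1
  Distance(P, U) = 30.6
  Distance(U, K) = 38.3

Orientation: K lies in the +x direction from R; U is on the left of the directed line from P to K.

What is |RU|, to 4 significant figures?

47.49

R is at the origin; R and K share the same y with |RK| = 45.9 and K in +x, so K = (45.9, 0). RP runs at 55.5° with |RP| = 17.1, so P = (9.686, 14.09). U is determined by |PU| = 30.6 and |UK| = 38.3 together: it lies at the intersection of circle(P, 30.6) and circle(K, 38.3). With |PK| = 38.86, the foot of the radical line on PK is 12.60 from P and the perpendicular offset is √(30.6² − 12.60²) = 27.88. Taking the left-of-PK solution: U = (31.54, 35.51).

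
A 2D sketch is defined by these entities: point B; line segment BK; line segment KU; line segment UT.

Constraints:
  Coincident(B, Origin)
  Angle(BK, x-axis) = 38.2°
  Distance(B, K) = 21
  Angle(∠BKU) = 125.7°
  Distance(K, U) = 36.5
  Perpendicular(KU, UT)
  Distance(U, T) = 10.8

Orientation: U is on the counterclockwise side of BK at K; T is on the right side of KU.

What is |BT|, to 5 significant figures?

56.150

B is at the origin; BK runs at 38.2° with length 21.0, so K = 21.0·(cos 38.2°, sin 38.2°) = (16.503, 12.987). ∠BKU = 125.7°, so KU runs at 38.2° + (180° − 125.7°) = 92.500° from the x-axis; with |KU| = 36.5, U = K + 36.5·(cos 92.500°, sin 92.500°) = (14.911, 49.452). KU is perpendicular to UT; with |UT| = 10.8 on the right of KU, T = U + 10.8·(0.99905, 0.043619) = (25.701, 49.923). Then |BT| = |T − B| = 56.150.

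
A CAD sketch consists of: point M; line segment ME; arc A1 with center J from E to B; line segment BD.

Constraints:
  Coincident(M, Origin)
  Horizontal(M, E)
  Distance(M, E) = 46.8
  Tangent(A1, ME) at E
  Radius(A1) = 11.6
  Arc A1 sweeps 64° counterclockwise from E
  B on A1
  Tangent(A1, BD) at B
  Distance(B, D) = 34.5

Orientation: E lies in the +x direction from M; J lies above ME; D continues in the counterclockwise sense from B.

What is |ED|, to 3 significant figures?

45.4

M is at the origin; ME is horizontal with |ME| = 46.8 and E on the +x side, so E = (46.8, 0.00). Tangency of A1 to ME means the radius JE is perpendicular to ME, so J = E + (0, 11.6) = (46.8, 11.6). On A1, E sits at bearing -90° from J; a 64° counterclockwise sweep puts B at bearing -26°, so B = J + 11.6·(cos -26°, sin -26°) = (57.2, 6.51). Since A1 is tangent to BD there, JB ⟂ BD, so BD runs along (−sin -26°, cos -26°); with |BD| = 34.5, D = (72.3, 37.5). Then |ED| = |D − E| = 45.4.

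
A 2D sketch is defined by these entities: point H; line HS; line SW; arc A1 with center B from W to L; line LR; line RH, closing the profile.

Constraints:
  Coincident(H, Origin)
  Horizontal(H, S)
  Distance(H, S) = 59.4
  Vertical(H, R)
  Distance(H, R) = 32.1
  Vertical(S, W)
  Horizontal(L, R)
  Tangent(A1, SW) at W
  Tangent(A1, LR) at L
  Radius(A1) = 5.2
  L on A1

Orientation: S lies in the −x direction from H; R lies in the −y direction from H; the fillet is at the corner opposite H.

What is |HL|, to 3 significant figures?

63.0

H is at the origin; HS is horizontal with |HS| = 59.4 and S on the −x side, so S = (-59.4, 0.00). H and R share the same x with |HR| = 32.1 and R on the −y side, so R = (0.00, -32.1). The virtual corner opposite H is at (-59.4, -32.1). Tangency of A1 to SW means the radius BW is perpendicular to SW and since A1 is tangent to LR there, BL ⟂ LR, with radius 5.2, so the center B sits 5.2 in from both sides at B = (-54.2, -26.9). That places the tangent points at W = (-59.4, -26.9) on SW and L = (-54.2, -32.1) on LR. Then |HL| = |L − H| = 63.0.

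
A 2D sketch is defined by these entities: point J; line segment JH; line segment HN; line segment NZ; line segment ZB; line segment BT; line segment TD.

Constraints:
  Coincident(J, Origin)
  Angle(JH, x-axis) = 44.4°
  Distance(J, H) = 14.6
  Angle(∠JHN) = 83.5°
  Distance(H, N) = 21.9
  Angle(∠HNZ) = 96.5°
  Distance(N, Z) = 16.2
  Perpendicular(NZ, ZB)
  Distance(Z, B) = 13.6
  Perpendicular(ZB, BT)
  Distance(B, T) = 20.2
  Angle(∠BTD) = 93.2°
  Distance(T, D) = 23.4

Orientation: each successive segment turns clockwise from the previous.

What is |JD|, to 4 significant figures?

36.02

ZB ⟂ BT, so BT runs at 44.40°; with |BT| = 20.2, T = (17.23, 5.450). ∠BTD = 93.2° gives TD at -42.40° from the x-axis; with |TD| = 23.4, D = (34.51, -10.33). Then |JD| = |D − J| = 36.02.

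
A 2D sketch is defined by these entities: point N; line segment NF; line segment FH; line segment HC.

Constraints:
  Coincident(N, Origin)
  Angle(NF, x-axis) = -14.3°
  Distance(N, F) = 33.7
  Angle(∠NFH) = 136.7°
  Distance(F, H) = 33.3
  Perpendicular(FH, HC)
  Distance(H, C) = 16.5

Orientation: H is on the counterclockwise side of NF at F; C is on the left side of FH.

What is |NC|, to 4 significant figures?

58.20

∠NFH = 136.7°, so FH runs at -14.3° + (180° − 136.7°) = 29.00° from the x-axis; with |FH| = 33.3, H = F + 33.3·(cos 29.00°, sin 29.00°) = (61.78, 7.820). FH is perpendicular to HC; with |HC| = 16.5 on the left of FH, C = H + 16.5·(-0.4848, 0.8746) = (53.78, 22.25). Then |NC| = |C − N| = 58.20.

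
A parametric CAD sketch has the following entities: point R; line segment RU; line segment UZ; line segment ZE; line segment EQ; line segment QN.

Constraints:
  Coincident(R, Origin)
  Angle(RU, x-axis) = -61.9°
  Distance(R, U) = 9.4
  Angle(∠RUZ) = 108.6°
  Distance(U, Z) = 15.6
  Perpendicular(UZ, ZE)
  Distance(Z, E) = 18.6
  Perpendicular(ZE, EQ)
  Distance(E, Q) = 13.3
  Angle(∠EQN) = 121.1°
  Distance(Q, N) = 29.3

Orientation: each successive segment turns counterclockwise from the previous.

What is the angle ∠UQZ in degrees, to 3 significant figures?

42.6°

UZ ⟂ ZE, so ZE runs at 99.5°; with |ZE| = 18.6, E = (16.7, 12.6). ZE ⟂ EQ, so EQ runs at -170°; with |EQ| = 13.3, Q = (3.63, 10.4). Then cos ∠UQZ = QU·QZ / (|QU||QZ|), giving 42.6°.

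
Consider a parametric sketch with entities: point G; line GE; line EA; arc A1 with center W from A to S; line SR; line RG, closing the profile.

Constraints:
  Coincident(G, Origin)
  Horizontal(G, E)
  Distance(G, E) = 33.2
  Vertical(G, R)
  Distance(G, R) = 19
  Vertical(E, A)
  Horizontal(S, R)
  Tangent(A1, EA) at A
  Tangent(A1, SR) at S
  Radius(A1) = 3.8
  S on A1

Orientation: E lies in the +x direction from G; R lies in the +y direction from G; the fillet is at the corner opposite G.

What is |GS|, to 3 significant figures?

35.0

The virtual corner opposite G is at (33.2, 19.0). The tangent condition forces WA to be normal to EA and tangency of A1 to SR means the radius WS is perpendicular to SR, with radius 3.8, so the center W sits 3.8 in from both sides at W = (29.4, 15.2). That places the tangent points at A = (33.2, 15.2) on EA and S = (29.4, 19.0) on SR. Then |GS| = |S − G| = 35.0.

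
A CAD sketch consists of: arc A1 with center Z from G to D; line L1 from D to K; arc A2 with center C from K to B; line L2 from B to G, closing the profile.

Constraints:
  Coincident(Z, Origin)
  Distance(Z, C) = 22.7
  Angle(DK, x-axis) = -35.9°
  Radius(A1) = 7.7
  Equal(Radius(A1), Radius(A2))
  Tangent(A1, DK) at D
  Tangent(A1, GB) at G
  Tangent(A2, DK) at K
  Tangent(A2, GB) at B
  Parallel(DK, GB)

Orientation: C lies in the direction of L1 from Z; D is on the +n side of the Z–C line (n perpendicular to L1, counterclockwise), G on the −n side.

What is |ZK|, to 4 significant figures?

23.97

Tangency of A1 to both parallel lines with radius 7.7 puts D and G at Z ± 7.7·n: D = (4.515, 6.237), G = (-4.515, -6.237). Equal radii place K and B the same way about C: K = C + 7.7·n = (22.90, -7.073), B = C − 7.7·n = (13.87, -19.55). Then |ZK| = |K − Z| = 23.97.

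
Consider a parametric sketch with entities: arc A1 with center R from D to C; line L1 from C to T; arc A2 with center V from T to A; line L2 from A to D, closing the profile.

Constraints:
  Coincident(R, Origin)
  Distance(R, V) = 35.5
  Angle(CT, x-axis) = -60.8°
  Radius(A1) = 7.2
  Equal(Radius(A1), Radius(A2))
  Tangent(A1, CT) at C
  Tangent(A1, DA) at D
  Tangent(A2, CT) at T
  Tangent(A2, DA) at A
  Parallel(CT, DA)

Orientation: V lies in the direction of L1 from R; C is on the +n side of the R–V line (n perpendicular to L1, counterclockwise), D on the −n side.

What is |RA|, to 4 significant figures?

36.22

Tangency of A1 to both parallel lines with radius 7.2 puts C and D at R ± 7.2·n: C = (6.285, 3.513), D = (-6.285, -3.513). Equal radii place T and A the same way about V: T = V + 7.2·n = (23.60, -27.48), A = V − 7.2·n = (11.03, -34.50). Then |RA| = |A − R| = 36.22.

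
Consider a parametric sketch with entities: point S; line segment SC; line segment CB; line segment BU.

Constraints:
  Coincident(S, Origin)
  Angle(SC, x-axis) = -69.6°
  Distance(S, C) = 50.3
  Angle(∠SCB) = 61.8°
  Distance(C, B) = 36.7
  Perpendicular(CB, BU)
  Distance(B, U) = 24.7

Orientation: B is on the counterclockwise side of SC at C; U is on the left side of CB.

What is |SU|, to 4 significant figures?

23.51

S is at the origin; SC runs at -69.6° with length 50.3, so C = 50.3·(cos -69.6°, sin -69.6°) = (17.53, -47.15). ∠SCB = 61.8°, so CB runs at -69.6° + (180° − 61.8°) = 48.60° from the x-axis; with |CB| = 36.7, B = C + 36.7·(cos 48.60°, sin 48.60°) = (41.80, -19.62). CB ⟂ BU; with |BU| = 24.7 on the left of CB, U = B + 24.7·(-0.7501, 0.6613) = (23.28, -3.282). Then |SU| = |U − S| = 23.51.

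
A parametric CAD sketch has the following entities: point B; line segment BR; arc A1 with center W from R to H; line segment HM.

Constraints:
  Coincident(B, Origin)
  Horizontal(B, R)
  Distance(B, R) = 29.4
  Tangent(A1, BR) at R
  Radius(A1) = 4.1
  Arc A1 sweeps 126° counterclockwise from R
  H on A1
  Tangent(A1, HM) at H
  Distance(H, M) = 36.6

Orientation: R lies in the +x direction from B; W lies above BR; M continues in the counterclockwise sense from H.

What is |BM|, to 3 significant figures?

37.8

B is at the origin; B and R share the same y with |BR| = 29.4 and R on the +x side, so R = (29.4, 0.00). Since A1 is tangent to BR there, WR ⟂ BR, so W = R + (0, 4.1) = (29.4, 4.10). On A1, R sits at bearing -90° from W; a 126° counterclockwise sweep puts H at bearing 36°, so H = W + 4.1·(cos 36°, sin 36°) = (32.7, 6.51). Tangency of A1 to HM means the radius WH is perpendicular to HM, so HM runs along (−sin 36°, cos 36°); with |HM| = 36.6, M = (11.2, 36.1). Then |BM| = |M − B| = 37.8.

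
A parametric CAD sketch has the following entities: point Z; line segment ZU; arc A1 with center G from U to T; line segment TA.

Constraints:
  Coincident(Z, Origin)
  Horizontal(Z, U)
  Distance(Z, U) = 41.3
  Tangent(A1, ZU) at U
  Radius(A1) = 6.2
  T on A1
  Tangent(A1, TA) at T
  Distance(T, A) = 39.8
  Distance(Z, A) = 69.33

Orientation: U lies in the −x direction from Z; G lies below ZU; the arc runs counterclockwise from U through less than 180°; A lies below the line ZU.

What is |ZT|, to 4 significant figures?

47.74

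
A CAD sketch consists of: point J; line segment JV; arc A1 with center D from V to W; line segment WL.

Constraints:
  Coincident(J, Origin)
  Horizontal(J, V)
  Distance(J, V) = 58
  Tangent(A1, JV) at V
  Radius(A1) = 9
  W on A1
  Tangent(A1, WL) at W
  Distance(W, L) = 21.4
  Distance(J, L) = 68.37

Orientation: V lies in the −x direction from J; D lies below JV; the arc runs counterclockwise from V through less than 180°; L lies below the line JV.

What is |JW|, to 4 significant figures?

67.62

J is at the origin; JV is horizontal with |JV| = 58.0 and V on the −x side, so V = (-58.00, 0.000). Tangency of A1 to JV means the radius DV is perpendicular to JV, so D = V + (0, -9) = (-58.00, -9.000). Since DW ⟂ WL (tangency), |DL| = √(9.0² + 21.4²) = 23.22 regardless of where W sits on A1. So L lies on both circle(J, 68.37) and circle(D, 23.22); the below-JV intersection is L = (-60.37, -32.09). W is the foot of the tangent from L: W = (-66.61, -11.62).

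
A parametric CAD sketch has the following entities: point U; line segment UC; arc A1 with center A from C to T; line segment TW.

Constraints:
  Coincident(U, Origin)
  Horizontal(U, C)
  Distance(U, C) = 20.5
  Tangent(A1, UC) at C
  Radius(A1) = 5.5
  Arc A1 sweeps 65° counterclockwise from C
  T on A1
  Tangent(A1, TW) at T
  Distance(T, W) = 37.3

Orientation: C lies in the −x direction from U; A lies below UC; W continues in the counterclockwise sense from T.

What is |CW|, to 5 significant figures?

42.404

U is at the origin; U and C share the same y with |UC| = 20.5 and C on the −x side, so C = (-20.500, 0.0000). Tangency of A1 to UC means the radius AC is perpendicular to UC, so A = C + (0, -5.5) = (-20.500, -5.5000). On A1, C sits at bearing 90° from A; a 65° counterclockwise sweep puts T at bearing 155°, so T = A + 5.5·(cos 155°, sin 155°) = (-25.485, -3.1756). The tangent condition forces AT to be normal to TW, so TW runs along (−sin 155°, cos 155°); with |TW| = 37.3, W = (-41.248, -36.981). Then |CW| = |W − C| = 42.404.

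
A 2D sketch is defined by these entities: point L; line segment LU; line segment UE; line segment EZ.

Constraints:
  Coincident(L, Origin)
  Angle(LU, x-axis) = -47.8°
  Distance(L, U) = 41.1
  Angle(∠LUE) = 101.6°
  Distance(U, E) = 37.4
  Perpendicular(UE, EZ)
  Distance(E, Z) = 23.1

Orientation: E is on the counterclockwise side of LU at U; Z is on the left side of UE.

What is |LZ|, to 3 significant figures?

48.8

L is at the origin; LU runs at -47.8° with length 41.1, so U = 41.1·(cos -47.8°, sin -47.8°) = (27.6, -30.4). ∠LUE = 101.6°, so UE runs at -47.8° + (180° − 101.6°) = 30.6° from the x-axis; with |UE| = 37.4, E = U + 37.4·(cos 30.6°, sin 30.6°) = (59.8, -11.4). The perpendicularity gives EZ at right angles to UE; with |EZ| = 23.1 on the left of UE, Z = E + 23.1·(-0.509, 0.861) = (48.0, 8.47). Then |LZ| = |Z − L| = 48.8.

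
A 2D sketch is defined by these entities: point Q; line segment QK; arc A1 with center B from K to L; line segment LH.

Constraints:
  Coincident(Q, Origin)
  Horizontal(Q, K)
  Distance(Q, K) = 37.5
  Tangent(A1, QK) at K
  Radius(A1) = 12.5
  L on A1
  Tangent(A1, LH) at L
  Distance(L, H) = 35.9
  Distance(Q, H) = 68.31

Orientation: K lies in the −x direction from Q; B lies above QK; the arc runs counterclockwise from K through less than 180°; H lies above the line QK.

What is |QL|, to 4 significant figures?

33.46

Q is at the origin; Q and K share the same y with |QK| = 37.5 and K on the −x side, so K = (-37.50, 0.000). The tangent condition forces BK to be normal to QK, so B = K + (0, 12.5) = (-37.50, 12.50). Since BL ⟂ LH (tangency), |BH| = √(12.5² + 35.9²) = 38.01 regardless of where L sits on A1. So H lies on both circle(Q, 68.31) and circle(B, 38.01); the above-QK intersection is H = (-47.38, 49.21). L is the foot of the tangent from H: L = (-27.17, 19.54).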